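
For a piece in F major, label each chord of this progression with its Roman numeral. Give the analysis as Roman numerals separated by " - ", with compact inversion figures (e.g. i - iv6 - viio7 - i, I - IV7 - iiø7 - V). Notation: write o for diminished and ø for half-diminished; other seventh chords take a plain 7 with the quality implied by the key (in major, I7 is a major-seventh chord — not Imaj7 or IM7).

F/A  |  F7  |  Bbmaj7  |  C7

I6 - V7/IV - IV7 - V7

F/A has root F, degree 1 in F major, so I6.
F7: a dominant seventh chord on F, the applied dominant of IV → V7/IV.
Bbmaj7: root Bb is the subdominant; major seventh chord there is IV7.
C7: root C is the dominant; dominant seventh chord there is V7.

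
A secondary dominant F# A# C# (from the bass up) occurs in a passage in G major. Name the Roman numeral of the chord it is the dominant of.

iii

The chord is a major triad on F#.
A dominant resolves down a perfect fifth: F# → B. In G major, B is scale degree 3, i.e. iii.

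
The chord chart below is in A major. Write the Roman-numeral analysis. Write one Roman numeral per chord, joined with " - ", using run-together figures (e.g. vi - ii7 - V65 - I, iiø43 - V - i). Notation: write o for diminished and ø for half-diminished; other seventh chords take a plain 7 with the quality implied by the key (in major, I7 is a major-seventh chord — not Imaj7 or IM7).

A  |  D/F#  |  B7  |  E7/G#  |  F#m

I - IV6 - V7/V - V65 - vi

A: major triad on A = scale degree 1 → I.
D/F#: root D is the subdominant; major triad there is IV6.
B7: chromatic; B is V of V, so V7/V.
E7/G#: root E is the dominant; dominant seventh chord there is V65.
F#m has root F#, degree 6 in A major, so vi.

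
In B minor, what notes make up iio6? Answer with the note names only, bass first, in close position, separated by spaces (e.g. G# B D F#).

The numeral's case and figure indicate a diminished triad. In B minor its root, the second degree, is C#.
That chord is spelled C#-E-G.
With the 6 figure the chord is in first inversion; from the bass E upward in close position it reads E-G-C#.

E G C#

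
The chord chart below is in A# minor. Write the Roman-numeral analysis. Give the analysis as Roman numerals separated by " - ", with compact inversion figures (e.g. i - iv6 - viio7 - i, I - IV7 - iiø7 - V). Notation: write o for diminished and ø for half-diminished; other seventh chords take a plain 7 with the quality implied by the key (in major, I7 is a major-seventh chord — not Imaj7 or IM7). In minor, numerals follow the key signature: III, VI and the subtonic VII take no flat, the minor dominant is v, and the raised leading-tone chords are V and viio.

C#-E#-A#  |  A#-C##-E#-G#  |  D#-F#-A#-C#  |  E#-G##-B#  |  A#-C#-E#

i6 - V7/iv - iv7 - V - i

C#-E#-A# has root A#, degree 1 in A# minor, so i6.
A#-C##-E#-G#: chromatic; A# is V of iv, so V7/iv.
D#-F#-A#-C#: root D# is the subdominant; minor seventh chord there is iv7.
E#-G##-B# has root E#, degree 5 in A# minor, so V.
A#-C#-E#: minor triad on A# = scale degree 1 → i.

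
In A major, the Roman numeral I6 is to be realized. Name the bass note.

C#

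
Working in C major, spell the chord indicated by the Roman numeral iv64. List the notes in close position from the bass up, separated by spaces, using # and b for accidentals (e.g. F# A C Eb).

C F Ab

iv64 is the minor subdominant, borrowed from the parallel minor. In C major that root is F.
So the chord is F-Ab-C, a minor triad.
The figured bass 64 indicates second inversion, placing the fifth (C) in the bass: C-F-Ab.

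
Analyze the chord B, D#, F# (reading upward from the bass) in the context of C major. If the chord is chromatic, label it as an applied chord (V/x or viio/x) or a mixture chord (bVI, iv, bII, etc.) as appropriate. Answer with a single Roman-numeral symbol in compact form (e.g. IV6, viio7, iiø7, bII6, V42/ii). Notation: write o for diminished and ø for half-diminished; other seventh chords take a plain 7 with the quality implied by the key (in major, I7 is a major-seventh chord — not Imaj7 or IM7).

V/iii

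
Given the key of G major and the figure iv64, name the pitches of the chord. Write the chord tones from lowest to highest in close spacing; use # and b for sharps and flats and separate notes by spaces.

iv64 is the minor subdominant, borrowed from the parallel minor. In G major that root is C.
So the chord is C-Eb-G.
With the 64 figure the chord is in second inversion; from the bass G upward in close position it reads G-C-Eb.

G C Eb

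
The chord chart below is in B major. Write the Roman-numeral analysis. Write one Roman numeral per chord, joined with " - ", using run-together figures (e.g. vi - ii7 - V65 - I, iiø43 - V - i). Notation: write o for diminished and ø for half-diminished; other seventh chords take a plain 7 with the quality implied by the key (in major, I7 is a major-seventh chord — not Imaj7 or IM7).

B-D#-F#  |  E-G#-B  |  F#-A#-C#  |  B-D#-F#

I - IV - V - I

B-D#-F#: major triad on B = scale degree 1 → I.
E-G#-B has root E, degree 4 in B major, so IV.
F#-A#-C#: major triad on F# = scale degree 5 → V.
B-D#-F#: root B is the tonic; major triad there is I.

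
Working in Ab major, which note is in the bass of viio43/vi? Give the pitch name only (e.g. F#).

Bb

The applied chord viio43/vi is rooted on E: E-G-Bb-Db.
The figure 43 means second inversion — the fifth is in the bass.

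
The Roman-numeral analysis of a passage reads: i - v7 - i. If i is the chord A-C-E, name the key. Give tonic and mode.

The anchor chord is a minor triad on A, labeled i.
If A is scale degree 1 and the mode makes that degree carry a minor triad, the tonic is A and the mode is minor.

A minor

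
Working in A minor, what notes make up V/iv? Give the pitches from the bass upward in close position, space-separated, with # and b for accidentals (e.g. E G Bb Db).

The slash means an applied dominant: we want the dominant of iv. In A minor, iv is D minor, and its dominant is built on A.
Building a major triad on A gives A-C#-E.

A C# E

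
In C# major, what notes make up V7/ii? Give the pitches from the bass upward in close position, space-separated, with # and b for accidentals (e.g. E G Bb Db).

V7/ii is a secondary dominant — the dominant seventh of ii. ii in C# major is D#, so the applied chord's root is A#, a perfect fifth above.
Building a dominant seventh chord on A# gives A#-C##-E#-G#.

A# C## E# G#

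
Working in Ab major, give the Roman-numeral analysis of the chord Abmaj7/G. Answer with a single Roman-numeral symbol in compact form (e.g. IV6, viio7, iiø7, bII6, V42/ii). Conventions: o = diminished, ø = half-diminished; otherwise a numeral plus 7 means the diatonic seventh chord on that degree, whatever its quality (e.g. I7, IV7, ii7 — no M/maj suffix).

Stacked in thirds the chord is Ab-C-Eb-G: a major seventh chord on Ab.
Ab is scale degree 1 in Ab major, and a major seventh chord on that degree is written I7.
With G in the bass the chord is in third inversion, so the figured bass is 42.

I42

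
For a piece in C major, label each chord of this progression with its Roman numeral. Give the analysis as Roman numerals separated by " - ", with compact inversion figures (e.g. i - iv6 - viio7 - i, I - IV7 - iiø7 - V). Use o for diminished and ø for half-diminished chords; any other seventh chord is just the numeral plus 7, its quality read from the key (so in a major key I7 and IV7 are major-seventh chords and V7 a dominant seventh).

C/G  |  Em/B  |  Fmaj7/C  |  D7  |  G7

C/G: major triad on C = scale degree 1 → I64.
Em/B: minor triad on E = scale degree 3 → iii64.
Fmaj7/C has root F, degree 4 in C major, so IV43.
D7: a dominant seventh chord on D, the applied dominant of V → V7/V.
G7: dominant seventh chord on G = scale degree 5 → V7.

I64 - iii64 - IV43 - V7/V - V7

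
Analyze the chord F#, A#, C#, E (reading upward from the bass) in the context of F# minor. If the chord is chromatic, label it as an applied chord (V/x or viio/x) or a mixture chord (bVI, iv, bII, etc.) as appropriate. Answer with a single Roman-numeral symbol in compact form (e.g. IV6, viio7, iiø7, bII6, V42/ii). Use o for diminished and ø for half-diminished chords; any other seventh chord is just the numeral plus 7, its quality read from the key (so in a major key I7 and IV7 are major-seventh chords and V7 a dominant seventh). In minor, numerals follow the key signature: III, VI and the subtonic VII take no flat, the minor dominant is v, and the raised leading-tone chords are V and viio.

Stacked in thirds the chord is F#-A#-C#-E: a dominant seventh chord on F#.
F# is not a diatonic chord root with this quality in F# minor, but it lies a perfect fifth above B (iv), so the chord functions as an applied dominant of iv.

V7/iv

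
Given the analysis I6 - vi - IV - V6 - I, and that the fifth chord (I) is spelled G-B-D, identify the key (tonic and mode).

The anchor chord is a major triad on G, labeled I.
If G is scale degree 1 and the mode makes that degree carry a major triad, the tonic is G and the mode is major.

G major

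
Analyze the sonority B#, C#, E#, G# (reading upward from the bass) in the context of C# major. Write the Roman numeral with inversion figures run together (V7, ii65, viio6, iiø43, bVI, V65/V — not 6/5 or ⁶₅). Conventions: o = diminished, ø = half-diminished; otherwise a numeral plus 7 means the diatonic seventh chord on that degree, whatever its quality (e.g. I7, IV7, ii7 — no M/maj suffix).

I42

Stacked in thirds the chord is C#-E#-G#-B#: a major seventh chord on C#.
C# is scale degree 1 in C# major, and a major seventh chord on that degree is written I7.
With B# in the bass the chord is in third inversion, so the figured bass is 42.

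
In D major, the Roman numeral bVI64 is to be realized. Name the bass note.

F

bVI in D major has root Bb; the chord is Bb-D-F.
The figure 64 means second inversion — the fifth is in the bass.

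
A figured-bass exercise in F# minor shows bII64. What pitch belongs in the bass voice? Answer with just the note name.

bII in F# minor has root G; the chord is G-B-D.
The figure 64 means second inversion — the fifth is in the bass.

D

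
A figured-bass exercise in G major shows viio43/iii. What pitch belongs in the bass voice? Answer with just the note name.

E

The applied chord viio43/iii is rooted on A#: A#-C#-E-G.
The figure 43 means second inversion — the fifth is in the bass.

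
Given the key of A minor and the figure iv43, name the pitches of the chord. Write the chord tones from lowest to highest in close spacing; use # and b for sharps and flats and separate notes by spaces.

A C D F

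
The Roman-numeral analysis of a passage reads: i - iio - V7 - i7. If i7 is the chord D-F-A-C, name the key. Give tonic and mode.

The anchor chord is a minor seventh chord on D, labeled i7.
If D is scale degree 1 and the mode makes that degree carry a minor seventh chord, the tonic is D and the mode is minor.

D minor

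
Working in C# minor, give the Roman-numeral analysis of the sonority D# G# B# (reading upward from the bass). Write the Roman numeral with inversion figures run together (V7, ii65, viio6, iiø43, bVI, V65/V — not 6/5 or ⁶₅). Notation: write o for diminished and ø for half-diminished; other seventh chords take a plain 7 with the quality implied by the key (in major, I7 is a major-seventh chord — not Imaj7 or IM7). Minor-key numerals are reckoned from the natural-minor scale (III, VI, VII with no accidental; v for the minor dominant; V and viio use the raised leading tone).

V64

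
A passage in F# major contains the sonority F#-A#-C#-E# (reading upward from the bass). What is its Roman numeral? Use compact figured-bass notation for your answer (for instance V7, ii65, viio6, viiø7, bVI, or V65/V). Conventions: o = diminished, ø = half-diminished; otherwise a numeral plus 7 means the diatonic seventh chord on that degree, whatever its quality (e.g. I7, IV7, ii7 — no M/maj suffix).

I7

Stacked in thirds the chord is F#-A#-C#-E#: a major seventh chord on F#.
F# is scale degree 1 in F# major, and a major seventh chord on that degree is written I7.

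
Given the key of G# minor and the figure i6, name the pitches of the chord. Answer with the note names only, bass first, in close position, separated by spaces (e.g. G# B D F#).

In G# minor, the first degree is G#, and the diatonic chord built there is a minor triad.
Stacking thirds from G# gives G#-B-D#.
The figured bass 6 indicates first inversion, placing the third (B) in the bass: B-D#-G#.

B D# G#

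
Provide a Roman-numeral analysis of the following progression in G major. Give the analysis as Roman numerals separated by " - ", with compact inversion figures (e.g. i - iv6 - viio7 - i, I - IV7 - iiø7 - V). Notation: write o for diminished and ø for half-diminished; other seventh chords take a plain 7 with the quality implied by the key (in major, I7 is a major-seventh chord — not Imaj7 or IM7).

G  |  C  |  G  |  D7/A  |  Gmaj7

G: root G is the tonic; major triad there is I.
C has root C, degree 4 in G major, so IV.
G has root G, degree 1 in G major, so I.
D7/A has root D, degree 5 in G major, so V43.
Gmaj7: root G is the tonic; major seventh chord there is I7.

I - IV - I - V43 - I7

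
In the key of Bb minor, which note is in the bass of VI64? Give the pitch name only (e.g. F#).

VI in Bb minor has root Gb; the chord is Gb-Bb-Db.
The figure 64 means second inversion — the fifth is in the bass.

Db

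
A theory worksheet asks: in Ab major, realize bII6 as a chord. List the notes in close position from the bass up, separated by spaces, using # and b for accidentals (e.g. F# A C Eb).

Db Fb Bbb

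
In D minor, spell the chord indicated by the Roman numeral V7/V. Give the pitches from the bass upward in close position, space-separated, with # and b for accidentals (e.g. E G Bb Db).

E G# B D

V7/V is a secondary dominant — the dominant seventh of V. V in D minor is A, so the applied chord's root is E, a perfect fifth above.
Building a dominant seventh chord on E gives E-G#-B-D.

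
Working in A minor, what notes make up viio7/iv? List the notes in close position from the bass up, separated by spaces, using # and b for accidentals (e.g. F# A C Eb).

viio7/iv is a secondary leading-tone chord. The target iv is D in A minor; the applied chord is rooted a semitone below, on C#.
Building a fully diminished seventh chord on C# gives C#-E-G-Bb.

C# E G Bb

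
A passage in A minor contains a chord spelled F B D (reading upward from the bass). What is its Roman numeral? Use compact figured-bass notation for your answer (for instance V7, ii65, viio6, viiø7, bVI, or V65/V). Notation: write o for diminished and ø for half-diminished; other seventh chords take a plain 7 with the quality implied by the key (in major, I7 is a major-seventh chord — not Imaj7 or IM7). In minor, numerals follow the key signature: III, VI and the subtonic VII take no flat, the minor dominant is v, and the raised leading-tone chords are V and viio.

iio64

The pitches B-D-F form a diminished triad rooted on B.
In A minor, B is the supertonic; the diatonic diminished triad there is iio.
With F in the bass the chord is in second inversion, so the figured bass is 64.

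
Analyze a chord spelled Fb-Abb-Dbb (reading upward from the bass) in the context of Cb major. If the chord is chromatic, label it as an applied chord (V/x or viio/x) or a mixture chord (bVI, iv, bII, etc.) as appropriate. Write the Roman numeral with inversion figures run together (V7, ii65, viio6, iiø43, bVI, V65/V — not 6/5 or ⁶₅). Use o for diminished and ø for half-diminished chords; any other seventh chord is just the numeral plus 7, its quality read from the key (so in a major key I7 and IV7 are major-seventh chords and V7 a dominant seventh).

bII6

Stacked in thirds the chord is Dbb-Fb-Abb: a major triad on Dbb.
Dbb is the lowered second degree of Cb major (diatonic 2 would be Db). This is the Neapolitan sixth — a major triad on the lowered second degree, here in its customary first inversion.
With Fb in the bass the chord is in first inversion, so the figured bass is 6.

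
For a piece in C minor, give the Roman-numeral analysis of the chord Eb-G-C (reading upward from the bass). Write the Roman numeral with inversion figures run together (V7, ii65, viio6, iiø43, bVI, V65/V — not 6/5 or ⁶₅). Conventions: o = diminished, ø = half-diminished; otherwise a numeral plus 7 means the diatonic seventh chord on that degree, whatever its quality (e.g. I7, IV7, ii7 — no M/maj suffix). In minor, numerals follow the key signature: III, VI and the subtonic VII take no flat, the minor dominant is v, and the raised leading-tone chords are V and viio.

Stacked in thirds the chord is C-Eb-G: a minor triad on C.
In C minor, C is the tonic; the diatonic minor triad there is i.
With Eb in the bass the chord is in first inversion, so the figured bass is 6.

i6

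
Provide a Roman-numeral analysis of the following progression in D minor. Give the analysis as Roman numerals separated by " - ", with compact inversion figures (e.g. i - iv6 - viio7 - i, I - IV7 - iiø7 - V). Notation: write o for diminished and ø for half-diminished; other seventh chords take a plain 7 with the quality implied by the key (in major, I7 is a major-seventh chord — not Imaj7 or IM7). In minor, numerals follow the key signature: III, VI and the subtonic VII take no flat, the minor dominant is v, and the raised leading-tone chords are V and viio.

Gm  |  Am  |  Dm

iv - v - i

Gm has root G, degree 4 in D minor, so iv.
Am has root A, degree 5 in D minor, so v.
Dm has root D, degree 1 in D minor, so i.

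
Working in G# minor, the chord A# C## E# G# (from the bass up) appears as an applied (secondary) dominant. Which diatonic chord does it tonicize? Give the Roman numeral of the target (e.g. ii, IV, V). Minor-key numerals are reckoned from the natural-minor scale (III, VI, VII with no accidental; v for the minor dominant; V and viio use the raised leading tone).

The chord is a dominant seventh chord on A#.
A dominant resolves down a perfect fifth: A# → D#. In G# minor, D# is scale degree 5, i.e. V.

V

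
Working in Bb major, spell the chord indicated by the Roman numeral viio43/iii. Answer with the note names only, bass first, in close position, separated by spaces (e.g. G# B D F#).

The slash marks an applied leading-tone chord: viio of iii. In Bb major, iii is D, so the leading tone to it is C#, a half step below.
Building a fully diminished seventh chord on C# gives C#-E-G-Bb.
The figured bass 43 indicates second inversion, placing the fifth (G) in the bass: G-Bb-C#-E.

G Bb C# E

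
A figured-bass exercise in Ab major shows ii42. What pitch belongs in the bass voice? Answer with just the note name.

ii in Ab major has root Bb; the chord is Bb-Db-F-Ab.
The figure 42 means third inversion — the seventh is in the bass.

Ab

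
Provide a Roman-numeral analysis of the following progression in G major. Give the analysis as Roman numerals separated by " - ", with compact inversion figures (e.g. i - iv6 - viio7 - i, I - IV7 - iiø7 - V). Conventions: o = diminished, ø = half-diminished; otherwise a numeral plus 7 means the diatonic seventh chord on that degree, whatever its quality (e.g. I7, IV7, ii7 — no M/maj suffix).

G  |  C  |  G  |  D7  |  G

I - IV - I - V7 - I

G has root G, degree 1 in G major, so I.
C: major triad on C = scale degree 4 → IV.
G: major triad on G = scale degree 1 → I.
D7 has root D, degree 5 in G major, so V7.
G: root G is the tonic; major triad there is I.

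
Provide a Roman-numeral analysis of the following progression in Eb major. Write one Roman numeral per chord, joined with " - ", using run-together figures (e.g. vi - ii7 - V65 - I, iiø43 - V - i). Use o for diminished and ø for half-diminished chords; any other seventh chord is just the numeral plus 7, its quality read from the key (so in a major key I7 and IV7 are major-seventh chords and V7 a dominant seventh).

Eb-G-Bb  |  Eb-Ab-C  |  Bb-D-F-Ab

I - IV64 - V7

Eb-G-Bb: major triad on Eb = scale degree 1 → I.
Eb-Ab-C: major triad on Ab = scale degree 4 → IV64.
Bb-D-F-Ab: dominant seventh chord on Bb = scale degree 5 → V7.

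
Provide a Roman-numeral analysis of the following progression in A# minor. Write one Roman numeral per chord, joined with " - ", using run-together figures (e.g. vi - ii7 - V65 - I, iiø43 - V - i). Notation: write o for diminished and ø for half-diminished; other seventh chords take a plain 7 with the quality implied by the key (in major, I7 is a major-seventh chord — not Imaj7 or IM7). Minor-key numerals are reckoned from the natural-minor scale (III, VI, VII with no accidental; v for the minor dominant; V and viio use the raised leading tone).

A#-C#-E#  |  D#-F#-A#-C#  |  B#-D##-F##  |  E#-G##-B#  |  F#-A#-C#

A#-C#-E#: root A# is the tonic; minor triad there is i.
D#-F#-A#-C#: minor seventh chord on D# = scale degree 4 → iv7.
B#-D##-F##: a major triad on B#, the applied dominant of V → V/V.
E#-G##-B# has root E#, degree 5 in A# minor, so V.
F#-A#-C# has root F#, degree 6 in A# minor, so VI.

i - iv7 - V/V - V - VI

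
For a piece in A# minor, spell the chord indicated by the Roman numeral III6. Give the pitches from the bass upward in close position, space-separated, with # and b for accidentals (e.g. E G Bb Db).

E# G# C#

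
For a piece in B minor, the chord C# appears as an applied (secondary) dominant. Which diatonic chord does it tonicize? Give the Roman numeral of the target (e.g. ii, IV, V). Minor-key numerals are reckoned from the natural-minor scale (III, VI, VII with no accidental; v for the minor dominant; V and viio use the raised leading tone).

V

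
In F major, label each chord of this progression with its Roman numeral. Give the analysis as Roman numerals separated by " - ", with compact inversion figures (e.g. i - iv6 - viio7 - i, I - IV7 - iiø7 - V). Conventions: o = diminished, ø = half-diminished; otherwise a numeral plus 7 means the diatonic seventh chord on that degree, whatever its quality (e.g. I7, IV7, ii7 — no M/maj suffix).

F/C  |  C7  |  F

I64 - V7 - I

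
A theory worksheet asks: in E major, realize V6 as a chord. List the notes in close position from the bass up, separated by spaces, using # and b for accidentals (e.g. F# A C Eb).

The numeral's case and figure indicate a major triad. In E major its root, the dominant, is B.
Stacking thirds from B gives B-D#-F#.
With the 6 figure the chord is in first inversion; from the bass D# upward in close position it reads D#-F#-B.

D# F# B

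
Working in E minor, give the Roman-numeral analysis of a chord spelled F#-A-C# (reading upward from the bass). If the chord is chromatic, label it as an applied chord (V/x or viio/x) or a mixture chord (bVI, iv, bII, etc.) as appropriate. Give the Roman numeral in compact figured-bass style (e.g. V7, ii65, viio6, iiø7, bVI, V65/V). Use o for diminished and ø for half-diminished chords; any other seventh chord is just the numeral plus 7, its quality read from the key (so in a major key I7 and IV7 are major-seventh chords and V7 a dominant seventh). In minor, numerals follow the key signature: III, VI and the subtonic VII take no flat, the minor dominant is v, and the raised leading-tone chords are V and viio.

ii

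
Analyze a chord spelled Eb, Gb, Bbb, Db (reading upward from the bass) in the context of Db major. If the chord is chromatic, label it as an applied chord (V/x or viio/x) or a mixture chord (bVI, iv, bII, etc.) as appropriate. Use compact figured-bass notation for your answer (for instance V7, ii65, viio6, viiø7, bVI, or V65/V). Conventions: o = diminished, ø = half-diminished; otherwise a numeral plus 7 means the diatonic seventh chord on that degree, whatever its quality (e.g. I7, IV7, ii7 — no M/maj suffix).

iiø7

The pitches Eb-Gb-Bbb-Db form a half-diminished seventh chord rooted on Eb.
Eb is the second degree of Db major. This is the half-diminished supertonic seventh, borrowed from the parallel minor.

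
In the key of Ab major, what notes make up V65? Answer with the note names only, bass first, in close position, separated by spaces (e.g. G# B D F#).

The numeral's case and figure indicate a dominant seventh chord. In Ab major its root, the dominant, is Eb.
Stacking thirds from Eb gives Eb-G-Bb-Db.
The figured bass 65 indicates first inversion, placing the third (G) in the bass: G-Bb-Db-Eb.

G Bb Db Eb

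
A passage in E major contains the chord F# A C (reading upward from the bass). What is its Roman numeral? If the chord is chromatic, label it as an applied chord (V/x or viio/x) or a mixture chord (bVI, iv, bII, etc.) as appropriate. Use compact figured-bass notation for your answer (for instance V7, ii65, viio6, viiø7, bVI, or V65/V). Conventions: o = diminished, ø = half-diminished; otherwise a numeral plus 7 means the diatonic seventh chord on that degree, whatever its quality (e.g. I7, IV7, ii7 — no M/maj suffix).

iio

Stacked in thirds the chord is F#-A-C: a diminished triad on F#.
F# is the second degree of E major. This is the diminished supertonic triad, borrowed from the parallel minor.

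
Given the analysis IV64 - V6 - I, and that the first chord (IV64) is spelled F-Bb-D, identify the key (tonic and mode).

IV64 is given as F-Bb-D — a major triad with root Bb.
IV64 on Bb implies Bb is the subdominant; that puts the tonic at F, and the uppercase numeral fits major mode.

F major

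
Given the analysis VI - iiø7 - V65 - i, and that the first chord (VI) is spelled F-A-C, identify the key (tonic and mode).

The chord F is a major triad rooted on F; its label is VI.
If F is scale degree 6 and the mode makes that degree carry a major triad, the tonic is A and the mode is minor.

A minor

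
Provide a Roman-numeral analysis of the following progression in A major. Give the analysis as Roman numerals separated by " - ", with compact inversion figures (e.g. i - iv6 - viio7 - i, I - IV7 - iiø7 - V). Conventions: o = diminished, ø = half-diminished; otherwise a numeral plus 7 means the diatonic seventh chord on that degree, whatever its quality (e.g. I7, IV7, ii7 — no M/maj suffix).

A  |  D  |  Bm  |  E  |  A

A: root A is the tonic; major triad there is I.
D: root D is the subdominant; major triad there is IV.
Bm: minor triad on B = scale degree 2 → ii.
E: root E is the dominant; major triad there is V.
A: root A is the tonic; major triad there is I.

I - IV - ii - V - I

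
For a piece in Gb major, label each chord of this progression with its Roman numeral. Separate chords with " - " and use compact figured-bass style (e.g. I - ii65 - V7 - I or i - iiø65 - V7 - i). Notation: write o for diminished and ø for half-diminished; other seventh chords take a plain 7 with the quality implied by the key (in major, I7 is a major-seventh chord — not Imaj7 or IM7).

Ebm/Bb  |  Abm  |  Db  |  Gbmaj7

Ebm/Bb: minor triad on Eb = scale degree 6 → vi64.
Abm: minor triad on Ab = scale degree 2 → ii.
Db: root Db is the dominant; major triad there is V.
Gbmaj7 has root Gb, degree 1 in Gb major, so I7.

vi64 - ii - V - I7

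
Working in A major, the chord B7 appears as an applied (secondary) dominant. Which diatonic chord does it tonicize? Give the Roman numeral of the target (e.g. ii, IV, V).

The chord is a dominant seventh chord on B.
A dominant resolves down a perfect fifth: B → E. In A major, E is scale degree 5, i.e. V.

V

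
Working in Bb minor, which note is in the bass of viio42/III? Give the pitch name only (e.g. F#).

The applied chord viio42/III is rooted on C: C-Eb-Gb-Bbb.
The figure 42 means third inversion — the seventh is in the bass.

Bbb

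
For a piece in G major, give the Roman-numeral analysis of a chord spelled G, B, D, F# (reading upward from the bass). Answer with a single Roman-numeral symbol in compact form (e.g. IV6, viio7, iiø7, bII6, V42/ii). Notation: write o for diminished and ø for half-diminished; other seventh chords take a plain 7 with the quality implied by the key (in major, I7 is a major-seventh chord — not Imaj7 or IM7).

The pitches G-B-D-F# form a major seventh chord rooted on G.
In G major, G is the tonic; the diatonic major seventh chord there is I7.

I7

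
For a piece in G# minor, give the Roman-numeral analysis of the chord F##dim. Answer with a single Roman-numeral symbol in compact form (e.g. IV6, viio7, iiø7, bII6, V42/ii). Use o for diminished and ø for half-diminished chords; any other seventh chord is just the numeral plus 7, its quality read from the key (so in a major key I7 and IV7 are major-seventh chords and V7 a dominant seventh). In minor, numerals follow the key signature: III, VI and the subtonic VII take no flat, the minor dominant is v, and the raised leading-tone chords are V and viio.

The pitches F##-A#-C# form a diminished triad rooted on F##.
In G# minor, F## is the leading tone; the diatonic diminished triad there is viio.

viio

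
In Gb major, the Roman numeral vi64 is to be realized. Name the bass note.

vi in Gb major has root Eb; the chord is Eb-Gb-Bb.
The figure 64 means second inversion — the fifth is in the bass.

Bb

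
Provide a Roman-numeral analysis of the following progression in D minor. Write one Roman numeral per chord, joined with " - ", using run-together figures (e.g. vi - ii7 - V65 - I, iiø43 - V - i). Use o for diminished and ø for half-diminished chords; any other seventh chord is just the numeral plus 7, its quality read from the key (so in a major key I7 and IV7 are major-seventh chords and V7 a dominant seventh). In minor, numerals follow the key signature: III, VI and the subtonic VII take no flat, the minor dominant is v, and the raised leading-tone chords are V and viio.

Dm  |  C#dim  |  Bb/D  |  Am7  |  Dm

Dm: root D is the tonic; minor triad there is i.
C#dim has root C#, degree 7 in D minor, so viio.
Bb/D has root Bb, degree 6 in D minor, so VI6.
Am7: minor seventh chord on A = scale degree 5 → v7.
Dm: root D is the tonic; minor triad there is i.

i - viio - VI6 - v7 - i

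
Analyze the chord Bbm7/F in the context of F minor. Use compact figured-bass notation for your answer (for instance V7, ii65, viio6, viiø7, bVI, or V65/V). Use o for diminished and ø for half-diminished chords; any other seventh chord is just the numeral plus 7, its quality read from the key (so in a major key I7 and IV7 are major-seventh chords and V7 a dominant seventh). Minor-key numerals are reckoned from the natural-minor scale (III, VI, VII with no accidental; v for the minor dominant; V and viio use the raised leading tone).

iv43

Stacked in thirds the chord is Bb-Db-F-Ab: a minor seventh chord on Bb.
Bb is scale degree 4 in F minor, and a minor seventh chord on that degree is written iv7.
With F in the bass the chord is in second inversion, so the figured bass is 43.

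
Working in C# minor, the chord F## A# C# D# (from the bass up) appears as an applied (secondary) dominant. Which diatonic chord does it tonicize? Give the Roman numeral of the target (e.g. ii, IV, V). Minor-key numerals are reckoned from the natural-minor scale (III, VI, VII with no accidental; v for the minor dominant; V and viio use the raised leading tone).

The chord is a dominant seventh chord on D#.
A dominant resolves down a perfect fifth: D# → G#. In C# minor, G# is scale degree 5, i.e. V.

V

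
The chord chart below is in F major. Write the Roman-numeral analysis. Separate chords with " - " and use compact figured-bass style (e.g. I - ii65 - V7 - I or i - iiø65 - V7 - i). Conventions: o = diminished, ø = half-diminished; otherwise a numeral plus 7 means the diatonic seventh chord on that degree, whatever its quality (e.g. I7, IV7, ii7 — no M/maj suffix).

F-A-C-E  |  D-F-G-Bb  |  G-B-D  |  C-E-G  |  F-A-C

I7 - ii43 - V/V - V - I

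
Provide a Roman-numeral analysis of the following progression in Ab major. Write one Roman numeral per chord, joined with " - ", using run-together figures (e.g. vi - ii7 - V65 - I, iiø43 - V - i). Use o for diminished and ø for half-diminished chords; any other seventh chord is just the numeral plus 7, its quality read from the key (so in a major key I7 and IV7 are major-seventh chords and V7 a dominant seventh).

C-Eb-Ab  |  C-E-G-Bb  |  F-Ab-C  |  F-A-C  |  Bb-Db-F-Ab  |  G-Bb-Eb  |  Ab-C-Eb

I6 - V7/vi - vi - V/ii - ii7 - V6 - I

C-Eb-Ab: major triad on Ab = scale degree 1 → I6.
C-E-G-Bb is the secondary dominant of vi (dominant seventh chord on C): V7/vi.
F-Ab-C: root F is the submediant; minor triad there is vi.
F-A-C is the secondary dominant of ii (major triad on F): V/ii.
Bb-Db-F-Ab: minor seventh chord on Bb = scale degree 2 → ii7.
G-Bb-Eb: major triad on Eb = scale degree 5 → V6.
Ab-C-Eb: root Ab is the tonic; major triad there is I.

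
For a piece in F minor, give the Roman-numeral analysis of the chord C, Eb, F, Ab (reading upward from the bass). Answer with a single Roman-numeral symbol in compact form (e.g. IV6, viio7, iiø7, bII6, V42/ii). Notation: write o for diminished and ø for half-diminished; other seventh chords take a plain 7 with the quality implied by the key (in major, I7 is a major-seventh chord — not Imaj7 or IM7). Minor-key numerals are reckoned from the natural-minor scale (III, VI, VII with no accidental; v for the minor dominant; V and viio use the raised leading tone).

The pitches F-Ab-C-Eb form a minor seventh chord rooted on F.
In F minor, F is the tonic; the diatonic minor seventh chord there is i7.
With C in the bass the chord is in second inversion, so the figured bass is 43.

i43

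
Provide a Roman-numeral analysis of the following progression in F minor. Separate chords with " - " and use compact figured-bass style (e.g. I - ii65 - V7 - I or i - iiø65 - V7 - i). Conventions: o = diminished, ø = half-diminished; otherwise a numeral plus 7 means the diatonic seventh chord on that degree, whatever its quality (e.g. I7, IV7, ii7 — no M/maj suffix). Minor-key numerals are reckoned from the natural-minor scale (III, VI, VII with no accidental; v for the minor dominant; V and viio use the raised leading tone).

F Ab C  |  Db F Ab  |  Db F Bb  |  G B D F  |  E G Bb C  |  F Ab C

F-Ab-C has root F, degree 1 in F minor, so i.
Db-F-Ab has root Db, degree 6 in F minor, so VI.
Db-F-Bb: root Bb is the subdominant; minor triad there is iv6.
G-B-D-F: a dominant seventh chord on G, the applied dominant of V → V7/V.
E-G-Bb-C: dominant seventh chord on C = scale degree 5 → V65.
F-Ab-C: minor triad on F = scale degree 1 → i.

i - VI - iv6 - V7/V - V65 - i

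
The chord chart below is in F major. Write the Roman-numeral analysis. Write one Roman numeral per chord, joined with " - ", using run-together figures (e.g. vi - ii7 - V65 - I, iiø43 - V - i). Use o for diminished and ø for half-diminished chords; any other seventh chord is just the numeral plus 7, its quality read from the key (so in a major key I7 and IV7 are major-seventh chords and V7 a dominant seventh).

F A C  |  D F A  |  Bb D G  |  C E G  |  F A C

F-A-C: root F is the tonic; major triad there is I.
D-F-A has root D, degree 6 in F major, so vi.
Bb-D-G: root G is the supertonic; minor triad there is ii6.
C-E-G: root C is the dominant; major triad there is V.
F-A-C: major triad on F = scale degree 1 → I.

I - vi - ii6 - V - I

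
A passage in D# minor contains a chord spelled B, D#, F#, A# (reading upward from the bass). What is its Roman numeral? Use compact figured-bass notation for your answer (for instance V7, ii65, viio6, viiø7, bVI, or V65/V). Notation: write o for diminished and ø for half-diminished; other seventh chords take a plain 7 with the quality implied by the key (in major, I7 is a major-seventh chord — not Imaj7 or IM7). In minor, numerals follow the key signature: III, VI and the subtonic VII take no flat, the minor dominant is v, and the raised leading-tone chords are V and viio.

VI7

The pitches B-D#-F#-A# form a major seventh chord rooted on B.
In D# minor, B is the submediant; the diatonic major seventh chord there is VI7.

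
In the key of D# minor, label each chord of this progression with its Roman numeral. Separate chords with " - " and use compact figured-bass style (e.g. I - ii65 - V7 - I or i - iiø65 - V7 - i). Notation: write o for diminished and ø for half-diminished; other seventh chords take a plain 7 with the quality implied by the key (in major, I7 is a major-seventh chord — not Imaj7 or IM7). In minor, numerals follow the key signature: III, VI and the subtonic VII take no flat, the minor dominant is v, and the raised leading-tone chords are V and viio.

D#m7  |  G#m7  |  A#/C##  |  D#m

D#m7 has root D#, degree 1 in D# minor, so i7.
G#m7: root G# is the subdominant; minor seventh chord there is iv7.
A#/C##: root A# is the dominant; major triad there is V6.
D#m: minor triad on D# = scale degree 1 → i.

i7 - iv7 - V6 - i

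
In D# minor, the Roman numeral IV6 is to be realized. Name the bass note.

IV in D# minor has root G#; the chord is G#-B#-D#.
The figure 6 means first inversion — the third is in the bass.

B#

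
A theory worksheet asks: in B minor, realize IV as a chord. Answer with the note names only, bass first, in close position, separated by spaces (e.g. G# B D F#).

IV is the major subdominant, borrowed from the parallel major. In B minor that root is E.
So the chord is E-G#-B.

E G# B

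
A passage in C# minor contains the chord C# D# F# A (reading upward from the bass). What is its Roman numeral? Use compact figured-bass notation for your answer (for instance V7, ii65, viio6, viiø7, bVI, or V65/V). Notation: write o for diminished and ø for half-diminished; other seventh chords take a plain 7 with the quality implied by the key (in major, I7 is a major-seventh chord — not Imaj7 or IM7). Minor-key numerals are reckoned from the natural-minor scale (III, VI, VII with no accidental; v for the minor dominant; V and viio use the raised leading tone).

The pitches D#-F#-A-C# form a half-diminished seventh chord rooted on D#.
D# is scale degree 2 in C# minor, and a half-diminished seventh chord on that degree is written iiø7.
With C# in the bass the chord is in third inversion, so the figured bass is 42.

iiø42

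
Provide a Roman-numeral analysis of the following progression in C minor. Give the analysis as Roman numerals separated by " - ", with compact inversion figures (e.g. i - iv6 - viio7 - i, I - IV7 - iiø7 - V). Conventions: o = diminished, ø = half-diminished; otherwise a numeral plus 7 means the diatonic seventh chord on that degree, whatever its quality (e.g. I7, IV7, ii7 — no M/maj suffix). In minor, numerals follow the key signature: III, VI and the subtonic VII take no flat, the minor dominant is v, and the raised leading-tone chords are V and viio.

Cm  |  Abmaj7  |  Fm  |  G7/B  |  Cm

i - VI7 - iv - V65 - i

Cm has root C, degree 1 in C minor, so i.
Abmaj7: root Ab is the submediant; major seventh chord there is VI7.
Fm: minor triad on F = scale degree 4 → iv.
G7/B: dominant seventh chord on G = scale degree 5 → V65.
Cm: minor triad on C = scale degree 1 → i.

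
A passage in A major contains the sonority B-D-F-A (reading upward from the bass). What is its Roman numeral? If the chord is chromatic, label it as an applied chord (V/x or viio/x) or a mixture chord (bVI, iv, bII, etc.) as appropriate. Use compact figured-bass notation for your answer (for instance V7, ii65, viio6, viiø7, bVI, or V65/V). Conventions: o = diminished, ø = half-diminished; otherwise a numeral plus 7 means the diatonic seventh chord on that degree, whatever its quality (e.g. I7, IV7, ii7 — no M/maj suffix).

Stacked in thirds the chord is B-D-F-A: a half-diminished seventh chord on B.
B is the second degree of A major. This is the half-diminished supertonic seventh, borrowed from the parallel minor.

iiø7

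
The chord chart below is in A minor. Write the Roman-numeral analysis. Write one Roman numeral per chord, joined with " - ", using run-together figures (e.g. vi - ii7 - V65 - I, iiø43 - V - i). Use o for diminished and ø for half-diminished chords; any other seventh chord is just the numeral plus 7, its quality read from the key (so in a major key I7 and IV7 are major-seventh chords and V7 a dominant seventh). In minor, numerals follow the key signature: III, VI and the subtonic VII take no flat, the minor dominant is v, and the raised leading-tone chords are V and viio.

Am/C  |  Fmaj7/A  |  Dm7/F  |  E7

Am/C: root A is the tonic; minor triad there is i6.
Fmaj7/A has root F, degree 6 in A minor, so VI65.
Dm7/F: root D is the subdominant; minor seventh chord there is iv65.
E7: dominant seventh chord on E = scale degree 5 → V7.

i6 - VI65 - iv65 - V7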